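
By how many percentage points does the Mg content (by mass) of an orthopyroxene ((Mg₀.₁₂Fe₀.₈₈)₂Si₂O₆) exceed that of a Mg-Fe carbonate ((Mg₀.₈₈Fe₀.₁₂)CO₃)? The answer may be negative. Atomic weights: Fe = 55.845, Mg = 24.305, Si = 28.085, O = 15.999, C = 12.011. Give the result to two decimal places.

-22.00 percentage points

Mg in (Mg₀.₁₂Fe₀.₈₈)₂Si₂O₆: molar mass 256.284 g/mol; 0.24×24.305 = 5.833 g → 2.28 wt%.
Mg in (Mg₀.₈₈Fe₀.₁₂)CO₃: molar mass 88.098 g/mol; 0.88×24.305 = 21.388 g → 24.28 wt%.
Difference = 2.28 − 24.28 = -22.00 percentage points.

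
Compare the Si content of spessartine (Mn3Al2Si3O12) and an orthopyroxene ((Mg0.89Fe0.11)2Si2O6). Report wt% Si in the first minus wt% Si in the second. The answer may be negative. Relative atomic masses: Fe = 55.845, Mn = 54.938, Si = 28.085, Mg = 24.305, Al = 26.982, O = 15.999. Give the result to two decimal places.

M(Mn3Al2Si3O12) = 495.021 g/mol, so wt% Si = 84.255/495.021 × 100 = 17.02%.
M((Mg0.89Fe0.11)2Si2O6) = 207.713 g/mol, so wt% Si = 56.170/207.713 × 100 = 27.04%.
17.02 − 27.04 = -10.02 pp.

-10.02 percentage points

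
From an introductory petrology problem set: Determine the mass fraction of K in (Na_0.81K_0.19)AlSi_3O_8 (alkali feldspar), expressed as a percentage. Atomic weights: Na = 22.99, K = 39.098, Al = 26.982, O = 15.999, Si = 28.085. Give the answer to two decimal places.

2.80 wt%

M((Na_0.81K_0.19)AlSi_3O_8) = 265.280 g/mol.
K contributes 0.19 × 39.098 = 7.429 g per mole.
7.429/265.280 = 0.0280 → 2.80%.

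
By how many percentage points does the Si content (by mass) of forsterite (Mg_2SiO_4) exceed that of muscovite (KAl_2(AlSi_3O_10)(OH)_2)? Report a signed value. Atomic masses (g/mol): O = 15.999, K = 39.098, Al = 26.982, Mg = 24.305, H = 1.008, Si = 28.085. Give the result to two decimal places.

First mineral: 28.085 g Si in 140.691 g formula = 19.96 wt% Si.
Second mineral: 84.255 g Si in 398.303 g formula = 21.15 wt% Si.
19.96% − 21.15% gives a difference of -1.19 percentage points.

-1.19 percentage points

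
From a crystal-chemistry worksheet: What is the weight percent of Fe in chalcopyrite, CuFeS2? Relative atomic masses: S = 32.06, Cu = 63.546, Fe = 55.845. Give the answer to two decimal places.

Formula mass = 1×63.546 + 1×55.845 + 2×32.06 = 183.511 g/mol, of which 55.845 g is Fe.
So Fe makes up 55.845/183.511 = 0.3043 of the mass, i.e. 30.43%.

30.43 weight percent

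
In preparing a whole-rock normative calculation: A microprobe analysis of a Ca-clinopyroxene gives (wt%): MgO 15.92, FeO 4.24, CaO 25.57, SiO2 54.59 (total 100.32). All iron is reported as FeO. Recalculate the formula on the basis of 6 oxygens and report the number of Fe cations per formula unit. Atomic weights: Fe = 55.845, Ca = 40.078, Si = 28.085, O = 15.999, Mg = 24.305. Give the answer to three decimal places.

15.92 wt% MgO ÷ 40.304 g/mol = 0.39500 mol, giving 0.39500 Mg and 0.39500 O.
4.24 wt% FeO ÷ 71.844 g/mol = 0.05902 mol, giving 0.05902 Fe and 0.05902 O.
25.57 wt% CaO ÷ 56.077 g/mol = 0.45598 mol, giving 0.45598 Ca and 0.45598 O.
54.59 wt% SiO2 ÷ 60.083 g/mol = 0.90858 mol, giving 0.90858 Si and 1.81716 O.
Oxygen sums to 2.72716; scaling by 6/2.72716 = 2.20009 puts the formula on 6 O.
Fe: 0.05902 × 2.20009 = 0.130 atoms per formula unit.

0.130 Fe apfu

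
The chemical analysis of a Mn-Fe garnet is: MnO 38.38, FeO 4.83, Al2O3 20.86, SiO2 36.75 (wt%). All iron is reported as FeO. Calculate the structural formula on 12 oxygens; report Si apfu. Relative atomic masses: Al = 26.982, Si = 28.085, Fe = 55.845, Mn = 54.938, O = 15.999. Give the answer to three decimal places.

MnO (M=70.937): mol = 0.54104; Mn = 0.54104, O = 0.54104.
FeO (M=71.844): mol = 0.06723; Fe = 0.06723, O = 0.06723.
Al2O3 (M=101.961): mol = 0.20459; Al = 0.40918, O = 0.61377.
SiO2 (M=60.083): mol = 0.61165; Si = 0.61165, O = 1.22330.
ΣO = 2.44534; factor = 12/ΣO = 4.90729.
Si apfu = 0.61165 × 4.90729 = 3.002.

3.002 Si apfu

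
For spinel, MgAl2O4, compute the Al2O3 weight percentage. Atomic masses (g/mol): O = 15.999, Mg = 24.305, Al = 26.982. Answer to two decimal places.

Formula mass = 142.265 g/mol.
2 Al → 1.0000 mol Al2O3 per formula unit; M(Al2O3) = 101.961, so Al2O3 mass = 101.961 g.
101.961/142.265 × 100 = 71.67 wt%.

71.67 wt%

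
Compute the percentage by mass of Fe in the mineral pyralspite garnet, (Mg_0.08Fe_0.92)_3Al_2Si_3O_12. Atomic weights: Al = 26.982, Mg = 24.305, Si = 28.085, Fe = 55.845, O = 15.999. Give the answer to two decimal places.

Molar mass of (Mg_0.08Fe_0.92)_3Al_2Si_3O_12: 0.24*24.305 + 2.76*55.845 + 2*26.982 + 3*28.085 + 12*15.999 = 490.172 g/mol.
Mass of Fe per formula unit: 2.76 × 55.845 = 154.132 g.
Weight fraction Fe = 154.132 / 490.172 = 0.3144.

31.44 weight percent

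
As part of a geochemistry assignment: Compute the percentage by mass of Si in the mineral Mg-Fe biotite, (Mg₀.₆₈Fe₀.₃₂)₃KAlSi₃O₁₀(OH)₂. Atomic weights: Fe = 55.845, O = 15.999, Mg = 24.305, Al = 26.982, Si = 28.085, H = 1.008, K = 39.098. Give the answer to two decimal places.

18.83 wt%

Molar mass of (Mg₀.₆₈Fe₀.₃₂)₃KAlSi₃O₁₀(OH)₂: 2.04*24.305 + 0.96*55.845 + 1*39.098 + 1*26.982 + 3*28.085 + 12*15.999 + 2*1.008 = 447.532 g/mol.
Mass of Si per formula unit: 3 × 28.085 = 84.255 g.
Weight fraction Si = 84.255 / 447.532 = 0.1883.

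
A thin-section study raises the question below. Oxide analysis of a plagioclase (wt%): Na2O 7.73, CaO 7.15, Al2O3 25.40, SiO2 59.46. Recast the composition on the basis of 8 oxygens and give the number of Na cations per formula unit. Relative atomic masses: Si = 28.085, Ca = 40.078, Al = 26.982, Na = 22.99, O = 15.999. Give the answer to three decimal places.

0.670 Na apfu

7.73 wt% Na2O ÷ 61.979 g/mol = 0.12472 mol, giving 0.24944 Na and 0.12472 O.
7.15 wt% CaO ÷ 56.077 g/mol = 0.12750 mol, giving 0.12750 Ca and 0.12750 O.
25.40 wt% Al2O3 ÷ 101.961 g/mol = 0.24911 mol, giving 0.49822 Al and 0.74733 O.
59.46 wt% SiO2 ÷ 60.083 g/mol = 0.98963 mol, giving 0.98963 Si and 1.97926 O.
Oxygen sums to 2.97881; scaling by 8/2.97881 = 2.68564 puts the formula on 8 O.
Na: 0.24944 × 2.68564 = 0.670 atoms per formula unit.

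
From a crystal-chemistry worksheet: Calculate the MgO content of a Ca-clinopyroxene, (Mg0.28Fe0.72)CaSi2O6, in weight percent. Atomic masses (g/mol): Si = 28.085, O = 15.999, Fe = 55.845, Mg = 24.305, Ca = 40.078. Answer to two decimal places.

M((Mg0.28Fe0.72)CaSi2O6) = 239.256 g/mol; M(MgO) = 40.304 g/mol.
Moles MgO per formula unit = 0.28 Mg ÷ 1 = 0.2800.
MgO fraction = (0.2800 × 40.304) / 239.256 = 11.285/239.256 = 0.0472.

4.72 wt%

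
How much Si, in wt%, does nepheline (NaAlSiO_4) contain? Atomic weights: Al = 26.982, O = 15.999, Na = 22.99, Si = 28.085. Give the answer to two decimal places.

Formula mass = 1*22.99 + 1*26.982 + 1*28.085 + 4*15.999 = 142.053 g/mol, of which 28.085 g is Si.
So Si makes up 28.085/142.053 = 0.1977 of the mass, i.e. 19.77%.

19.77 wt%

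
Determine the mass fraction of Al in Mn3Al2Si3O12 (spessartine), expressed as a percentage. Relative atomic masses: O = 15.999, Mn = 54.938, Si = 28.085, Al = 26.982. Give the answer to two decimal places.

10.90 weight percent

Formula mass = 3*54.938 + 2*26.982 + 3*28.085 + 12*15.999 = 495.021 g/mol, of which 53.964 g is Al.
So Al makes up 53.964/495.021 = 0.1090 of the mass, i.e. 10.90%.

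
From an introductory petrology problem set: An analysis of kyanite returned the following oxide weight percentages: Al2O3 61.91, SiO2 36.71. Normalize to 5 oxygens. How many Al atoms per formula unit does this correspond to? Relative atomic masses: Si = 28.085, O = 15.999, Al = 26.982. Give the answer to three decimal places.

1.995 Al apfu

61.91 wt% Al2O3 ÷ 101.961 g/mol = 0.60719 mol, giving 1.21438 Al and 1.82157 O.
36.71 wt% SiO2 ÷ 60.083 g/mol = 0.61099 mol, giving 0.61099 Si and 1.22198 O.
Oxygen sums to 3.04355; scaling by 5/3.04355 = 1.64282 puts the formula on 5 O.
Al: 1.21438 × 1.64282 = 1.995 atoms per formula unit.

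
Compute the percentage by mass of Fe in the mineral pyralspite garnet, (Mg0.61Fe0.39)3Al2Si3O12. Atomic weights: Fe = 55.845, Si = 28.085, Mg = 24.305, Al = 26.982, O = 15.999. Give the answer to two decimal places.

14.85 weight percent

M((Mg0.61Fe0.39)3Al2Si3O12) = 440.024 g/mol.
Fe contributes 1.17 × 55.845 = 65.339 g per mole.
65.339/440.024 = 0.1485 → 14.85%.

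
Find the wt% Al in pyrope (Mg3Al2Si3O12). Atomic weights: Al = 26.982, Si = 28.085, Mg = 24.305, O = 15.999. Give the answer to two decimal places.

13.39 mass %

Formula mass = 3·24.305 + 2·26.982 + 3·28.085 + 12·15.999 = 403.122 g/mol, of which 53.964 g is Al.
So Al makes up 53.964/403.122 = 0.1339 of the mass, i.e. 13.39%.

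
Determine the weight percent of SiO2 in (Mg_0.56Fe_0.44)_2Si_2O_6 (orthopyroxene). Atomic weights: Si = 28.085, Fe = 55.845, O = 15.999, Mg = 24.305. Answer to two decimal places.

52.58 wt%

Molar mass of (Mg_0.56Fe_0.44)_2Si_2O_6 = 1.12·24.305 + 0.88·55.845 + 2·28.085 + 6·15.999 = 228.529 g/mol.
Each formula unit contains 2 Si, equivalent to 2/1 = 2.0000 mol SiO2.
M(SiO2) = 1×28.085 + 2×15.999 = 60.083 g/mol.
Mass of SiO2 per formula unit = 2.0000 × 60.083 = 120.166 g.
SiO2 wt% = 120.166 / 228.529 × 100 = 52.58%.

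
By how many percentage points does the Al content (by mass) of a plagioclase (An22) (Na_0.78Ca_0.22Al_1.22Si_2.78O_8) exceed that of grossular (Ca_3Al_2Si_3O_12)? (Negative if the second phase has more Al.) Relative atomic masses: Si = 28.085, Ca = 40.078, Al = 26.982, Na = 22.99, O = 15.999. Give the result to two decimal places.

M(Na_0.78Ca_0.22Al_1.22Si_2.78O_8) = 265.736 g/mol, so wt% Al = 32.918/265.736 × 100 = 12.39%.
M(Ca_3Al_2Si_3O_12) = 450.441 g/mol, so wt% Al = 53.964/450.441 × 100 = 11.98%.
12.39 − 11.98 = 0.41 pp.

0.41 percentage points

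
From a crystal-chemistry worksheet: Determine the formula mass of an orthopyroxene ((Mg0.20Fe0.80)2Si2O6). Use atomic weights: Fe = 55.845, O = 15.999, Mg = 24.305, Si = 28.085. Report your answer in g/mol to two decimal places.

The formula mass is the sum 0.40(24.305) + 1.60(55.845) + 2(28.085) + 6(15.999).

251.24 g/mol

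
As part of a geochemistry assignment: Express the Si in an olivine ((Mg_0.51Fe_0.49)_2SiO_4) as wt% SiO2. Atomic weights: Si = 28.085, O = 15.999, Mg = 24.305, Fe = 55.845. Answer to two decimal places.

35.01 wt%

M((Mg_0.51Fe_0.49)_2SiO_4) = 171.600 g/mol; M(SiO2) = 60.083 g/mol.
Moles SiO2 per formula unit = 1 Si ÷ 1 = 1.0000.
SiO2 fraction = (1.0000 × 60.083) / 171.600 = 60.083/171.600 = 0.3501.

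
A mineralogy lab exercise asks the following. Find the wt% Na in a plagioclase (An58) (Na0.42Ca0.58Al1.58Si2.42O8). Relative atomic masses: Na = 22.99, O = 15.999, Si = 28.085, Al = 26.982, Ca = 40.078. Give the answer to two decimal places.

Molar mass of Na0.42Ca0.58Al1.58Si2.42O8: 0.42*22.99 + 0.58*40.078 + 1.58*26.982 + 2.42*28.085 + 8*15.999 = 271.490 g/mol.
Mass of Na per formula unit: 0.42 × 22.99 = 9.656 g.
Weight fraction Na = 9.656 / 271.490 = 0.0356.

3.56 wt%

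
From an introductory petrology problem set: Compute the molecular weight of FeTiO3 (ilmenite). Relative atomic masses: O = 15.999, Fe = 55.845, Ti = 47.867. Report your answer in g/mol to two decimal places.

Fe: 1 × 55.845 = 55.8450
Ti: 1 × 47.867 = 47.8670
O: 3 × 15.999 = 47.9970
Summing the contributions gives the formula mass.

151.71 g/mol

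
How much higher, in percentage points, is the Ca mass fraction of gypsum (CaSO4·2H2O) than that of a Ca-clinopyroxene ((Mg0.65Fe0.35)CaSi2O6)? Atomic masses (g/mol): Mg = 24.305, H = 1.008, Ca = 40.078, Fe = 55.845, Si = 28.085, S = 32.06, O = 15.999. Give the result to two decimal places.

5.67 percentage points

Ca in CaSO4·2H2O: molar mass 172.164 g/mol; 1×40.078 = 40.078 g → 23.28 wt%.
Ca in (Mg0.65Fe0.35)CaSi2O6: molar mass 227.586 g/mol; 1×40.078 = 40.078 g → 17.61 wt%.
Difference = 23.28 − 17.61 = 5.67 percentage points.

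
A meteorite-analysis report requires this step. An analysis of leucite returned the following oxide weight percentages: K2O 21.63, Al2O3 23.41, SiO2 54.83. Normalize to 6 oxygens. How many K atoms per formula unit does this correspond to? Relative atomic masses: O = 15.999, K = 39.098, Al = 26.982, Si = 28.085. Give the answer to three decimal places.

1.004 K apfu

K2O (M=94.195): mol = 0.22963; K = 0.45926, O = 0.22963.
Al2O3 (M=101.961): mol = 0.22960; Al = 0.45920, O = 0.68880.
SiO2 (M=60.083): mol = 0.91257; Si = 0.91257, O = 1.82514.
ΣO = 2.74357; factor = 6/ΣO = 2.18693.
K apfu = 0.45926 × 2.18693 = 1.004.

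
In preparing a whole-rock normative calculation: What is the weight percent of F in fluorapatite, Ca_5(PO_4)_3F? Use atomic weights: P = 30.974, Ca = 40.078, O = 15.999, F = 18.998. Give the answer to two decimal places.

Formula mass = 5×40.078 + 3×30.974 + 12×15.999 + 1×18.998 = 504.298 g/mol, of which 18.998 g is F.
So F makes up 18.998/504.298 = 0.0377 of the mass, i.e. 3.77%.

3.77 weight percent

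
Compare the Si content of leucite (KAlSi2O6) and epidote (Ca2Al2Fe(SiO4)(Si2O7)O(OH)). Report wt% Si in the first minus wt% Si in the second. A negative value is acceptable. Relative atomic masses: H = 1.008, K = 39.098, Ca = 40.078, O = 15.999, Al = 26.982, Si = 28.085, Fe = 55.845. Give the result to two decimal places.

M(KAlSi2O6) = 218.244 g/mol, so wt% Si = 56.170/218.244 × 100 = 25.74%.
M(Ca2Al2Fe(SiO4)(Si2O7)O(OH)) = 483.215 g/mol, so wt% Si = 84.255/483.215 × 100 = 17.44%.
25.74 − 17.44 = 8.30 pp.

8.30 percentage points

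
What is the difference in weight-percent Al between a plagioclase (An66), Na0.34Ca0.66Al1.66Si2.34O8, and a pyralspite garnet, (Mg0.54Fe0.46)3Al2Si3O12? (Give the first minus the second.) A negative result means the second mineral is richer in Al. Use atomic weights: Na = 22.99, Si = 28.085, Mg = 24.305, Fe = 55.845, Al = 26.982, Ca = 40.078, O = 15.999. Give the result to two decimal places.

4.34 percentage points

M(Na0.34Ca0.66Al1.66Si2.34O8) = 272.769 g/mol, so wt% Al = 44.790/272.769 × 100 = 16.42%.
M((Mg0.54Fe0.46)3Al2Si3O12) = 446.647 g/mol, so wt% Al = 53.964/446.647 × 100 = 12.08%.
16.42 − 12.08 = 4.34 pp.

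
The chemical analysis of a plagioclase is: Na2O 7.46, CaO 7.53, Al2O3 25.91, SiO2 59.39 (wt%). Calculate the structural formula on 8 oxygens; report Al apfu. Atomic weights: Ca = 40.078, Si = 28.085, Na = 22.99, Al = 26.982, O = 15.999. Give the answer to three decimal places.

1.358 Al apfu

Na2O: 7.46/61.979 = 0.12036 mol → 0.24072 mol Na, 0.12036 mol O.
CaO: 7.53/56.077 = 0.13428 mol → 0.13428 mol Ca, 0.13428 mol O.
Al2O3: 25.91/101.961 = 0.25412 mol → 0.50824 mol Al, 0.76236 mol O.
SiO2: 59.39/60.083 = 0.98847 mol → 0.98847 mol Si, 1.97694 mol O.
Total oxygen = 2.99394 mol. Normalization factor = 8/2.99394 = 2.67206.
Al per 8 O = 0.50824 × 2.67206 = 1.358.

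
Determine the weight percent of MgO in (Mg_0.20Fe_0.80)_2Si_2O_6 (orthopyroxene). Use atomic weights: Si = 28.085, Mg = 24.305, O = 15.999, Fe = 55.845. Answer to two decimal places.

6.42 wt%

Molar mass of (Mg_0.20Fe_0.80)_2Si_2O_6 = 0.40·24.305 + 1.60·55.845 + 2·28.085 + 6·15.999 = 251.238 g/mol.
Each formula unit contains 0.40 Mg, equivalent to 0.40/1 = 0.4000 mol MgO.
M(MgO) = 1×24.305 + 1×15.999 = 40.304 g/mol.
Mass of MgO per formula unit = 0.4000 × 40.304 = 16.122 g.
MgO wt% = 16.122 / 251.238 × 100 = 6.42%.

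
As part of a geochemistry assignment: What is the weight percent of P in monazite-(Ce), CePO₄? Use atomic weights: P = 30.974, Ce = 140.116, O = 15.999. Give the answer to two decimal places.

Formula mass = 1×140.116 + 1×30.974 + 4×15.999 = 235.086 g/mol, of which 30.974 g is P.
So P makes up 30.974/235.086 = 0.1318 of the mass, i.e. 13.18%.

13.18 mass %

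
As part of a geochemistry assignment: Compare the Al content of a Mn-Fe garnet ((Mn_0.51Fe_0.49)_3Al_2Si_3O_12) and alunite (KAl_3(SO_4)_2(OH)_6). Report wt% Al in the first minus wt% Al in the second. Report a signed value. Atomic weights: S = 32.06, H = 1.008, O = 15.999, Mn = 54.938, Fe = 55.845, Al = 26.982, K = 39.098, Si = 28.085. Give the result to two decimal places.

First mineral: 53.964 g Al in 496.354 g formula = 10.87 wt% Al.
Second mineral: 80.946 g Al in 414.198 g formula = 19.54 wt% Al.
10.87% − 19.54% gives a difference of -8.67 percentage points.

-8.67 percentage points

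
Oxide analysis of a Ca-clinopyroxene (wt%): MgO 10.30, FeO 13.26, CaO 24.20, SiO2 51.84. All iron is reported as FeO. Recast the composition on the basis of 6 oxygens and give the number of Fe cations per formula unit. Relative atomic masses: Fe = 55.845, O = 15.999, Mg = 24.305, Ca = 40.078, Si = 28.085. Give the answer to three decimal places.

10.30 wt% MgO ÷ 40.304 g/mol = 0.25556 mol, giving 0.25556 Mg and 0.25556 O.
13.26 wt% FeO ÷ 71.844 g/mol = 0.18457 mol, giving 0.18457 Fe and 0.18457 O.
24.20 wt% CaO ÷ 56.077 g/mol = 0.43155 mol, giving 0.43155 Ca and 0.43155 O.
51.84 wt% SiO2 ÷ 60.083 g/mol = 0.86281 mol, giving 0.86281 Si and 1.72562 O.
Oxygen sums to 2.59730; scaling by 6/2.59730 = 2.31009 puts the formula on 6 O.
Fe: 0.18457 × 2.31009 = 0.426 atoms per formula unit.

0.426 Fe apfu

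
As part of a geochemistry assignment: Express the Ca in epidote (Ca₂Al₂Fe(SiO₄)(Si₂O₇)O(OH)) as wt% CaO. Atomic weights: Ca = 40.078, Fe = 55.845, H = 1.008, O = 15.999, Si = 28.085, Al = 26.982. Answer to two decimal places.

23.21 wt%

Formula mass = 483.215 g/mol.
2 Ca → 2.0000 mol CaO per formula unit; M(CaO) = 56.077, so CaO mass = 112.154 g.
112.154/483.215 × 100 = 23.21 wt%.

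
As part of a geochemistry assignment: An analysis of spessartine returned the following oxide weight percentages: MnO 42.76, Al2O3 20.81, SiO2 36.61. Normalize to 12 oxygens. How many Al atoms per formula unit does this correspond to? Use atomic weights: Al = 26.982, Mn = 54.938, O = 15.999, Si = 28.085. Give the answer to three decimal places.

MnO (M=70.937): mol = 0.60279; Mn = 0.60279, O = 0.60279.
Al2O3 (M=101.961): mol = 0.20410; Al = 0.40820, O = 0.61230.
SiO2 (M=60.083): mol = 0.60932; Si = 0.60932, O = 1.21864.
ΣO = 2.43373; factor = 12/ΣO = 4.93070.
Al apfu = 0.40820 × 4.93070 = 2.013.

2.013 Al apfu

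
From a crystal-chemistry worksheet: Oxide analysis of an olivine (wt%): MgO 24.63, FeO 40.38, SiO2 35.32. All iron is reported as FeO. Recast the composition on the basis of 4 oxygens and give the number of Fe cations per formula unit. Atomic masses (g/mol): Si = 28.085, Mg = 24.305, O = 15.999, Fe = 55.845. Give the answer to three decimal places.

MgO: 24.63/40.304 = 0.61111 mol → 0.61111 mol Mg, 0.61111 mol O.
FeO: 40.38/71.844 = 0.56205 mol → 0.56205 mol Fe, 0.56205 mol O.
SiO2: 35.32/60.083 = 0.58785 mol → 0.58785 mol Si, 1.17570 mol O.
Total oxygen = 2.34886 mol. Normalization factor = 4/2.34886 = 1.70295.
Fe per 4 O = 0.56205 × 1.70295 = 0.957.

0.957 Fe apfu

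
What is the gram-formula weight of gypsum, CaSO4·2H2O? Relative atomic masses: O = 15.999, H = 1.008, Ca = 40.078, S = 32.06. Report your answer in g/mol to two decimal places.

172.16 g/mol

Ca: 1 × 40.078 = 40.0780
S: 1 × 32.06 = 32.0600
O: 6 × 15.999 = 95.9940
H: 4 × 1.008 = 4.0320
Summing the contributions gives the formula mass.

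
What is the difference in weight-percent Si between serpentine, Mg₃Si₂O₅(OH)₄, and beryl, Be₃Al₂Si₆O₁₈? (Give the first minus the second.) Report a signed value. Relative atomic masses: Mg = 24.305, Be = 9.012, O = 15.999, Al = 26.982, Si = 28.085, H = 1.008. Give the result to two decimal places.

Si in Mg₃Si₂O₅(OH)₄: molar mass 277.108 g/mol; 2×28.085 = 56.170 g → 20.27 wt%.
Si in Be₃Al₂Si₆O₁₈: molar mass 537.492 g/mol; 6×28.085 = 168.510 g → 31.35 wt%.
Difference = 20.27 − 31.35 = -11.08 percentage points.

-11.08 percentage points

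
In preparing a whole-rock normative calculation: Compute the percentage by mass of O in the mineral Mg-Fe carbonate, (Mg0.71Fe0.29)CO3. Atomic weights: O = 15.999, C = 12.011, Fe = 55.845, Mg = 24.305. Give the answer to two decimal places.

51.36 weight percent

M((Mg0.71Fe0.29)CO3) = 93.460 g/mol.
O contributes 3 × 15.999 = 47.997 g per mole.
47.997/93.460 = 0.5136 → 51.36%.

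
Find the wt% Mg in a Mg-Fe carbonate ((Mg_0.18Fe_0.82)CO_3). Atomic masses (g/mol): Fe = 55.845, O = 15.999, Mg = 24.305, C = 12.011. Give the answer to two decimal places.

Formula mass = 0.18*24.305 + 0.82*55.845 + 1*12.011 + 3*15.999 = 110.176 g/mol, of which 4.375 g is Mg.
So Mg makes up 4.375/110.176 = 0.0397 of the mass, i.e. 3.97%.

3.97 mass %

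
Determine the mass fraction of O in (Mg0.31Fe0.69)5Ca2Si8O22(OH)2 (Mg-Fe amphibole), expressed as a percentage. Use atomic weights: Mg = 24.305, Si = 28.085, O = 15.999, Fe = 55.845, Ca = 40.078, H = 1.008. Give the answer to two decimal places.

41.68 mass %

M((Mg0.31Fe0.69)5Ca2Si8O22(OH)2) = 921.166 g/mol.
O contributes 24 × 15.999 = 383.976 g per mole.
383.976/921.166 = 0.4168 → 41.68%.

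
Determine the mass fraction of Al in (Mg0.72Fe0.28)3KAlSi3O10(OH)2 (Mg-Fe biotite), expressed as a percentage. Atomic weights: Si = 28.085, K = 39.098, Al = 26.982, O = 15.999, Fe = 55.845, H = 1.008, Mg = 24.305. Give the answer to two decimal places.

6.08 wt%

M((Mg0.72Fe0.28)3KAlSi3O10(OH)2) = 443.748 g/mol.
Al contributes 1 × 26.982 = 26.982 g per mole.
26.982/443.748 = 0.0608 → 6.08%.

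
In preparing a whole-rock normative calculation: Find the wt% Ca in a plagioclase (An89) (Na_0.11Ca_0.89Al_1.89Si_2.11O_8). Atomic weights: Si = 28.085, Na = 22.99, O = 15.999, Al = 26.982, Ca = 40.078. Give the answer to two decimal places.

Molar mass of Na_0.11Ca_0.89Al_1.89Si_2.11O_8: 0.11×22.99 + 0.89×40.078 + 1.89×26.982 + 2.11×28.085 + 8×15.999 = 276.446 g/mol.
Mass of Ca per formula unit: 0.89 × 40.078 = 35.669 g.
Weight fraction Ca = 35.669 / 276.446 = 0.1290.

12.90 wt%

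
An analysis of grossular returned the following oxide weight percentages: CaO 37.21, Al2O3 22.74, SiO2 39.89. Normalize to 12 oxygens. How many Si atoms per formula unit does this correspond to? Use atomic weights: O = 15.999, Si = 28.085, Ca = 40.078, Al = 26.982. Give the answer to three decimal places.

CaO (M=56.077): mol = 0.66355; Ca = 0.66355, O = 0.66355.
Al2O3 (M=101.961): mol = 0.22303; Al = 0.44606, O = 0.66909.
SiO2 (M=60.083): mol = 0.66391; Si = 0.66391, O = 1.32782.
ΣO = 2.66046; factor = 12/ΣO = 4.51050.
Si apfu = 0.66391 × 4.51050 = 2.995.

2.995 Si apfu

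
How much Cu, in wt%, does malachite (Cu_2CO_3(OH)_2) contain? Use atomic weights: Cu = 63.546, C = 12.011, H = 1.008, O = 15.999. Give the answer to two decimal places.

M(Cu_2CO_3(OH)_2) = 221.114 g/mol.
Cu contributes 2 × 63.546 = 127.092 g per mole.
127.092/221.114 = 0.5748 → 57.48%.

57.48 wt%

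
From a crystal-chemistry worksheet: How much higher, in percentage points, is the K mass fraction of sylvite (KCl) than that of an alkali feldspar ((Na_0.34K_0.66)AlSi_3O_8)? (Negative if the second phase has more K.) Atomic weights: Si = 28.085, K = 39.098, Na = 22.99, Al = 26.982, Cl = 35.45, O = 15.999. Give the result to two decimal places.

M(KCl) = 74.548 g/mol, so wt% K = 39.098/74.548 × 100 = 52.45%.
M((Na_0.34K_0.66)AlSi_3O_8) = 272.850 g/mol, so wt% K = 25.805/272.850 × 100 = 9.46%.
52.45 − 9.46 = 42.99 pp.

42.99 percentage points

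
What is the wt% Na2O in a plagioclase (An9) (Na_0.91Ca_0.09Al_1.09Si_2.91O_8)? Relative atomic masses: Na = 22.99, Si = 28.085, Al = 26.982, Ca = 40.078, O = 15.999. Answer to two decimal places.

Molar mass of Na_0.91Ca_0.09Al_1.09Si_2.91O_8 = 0.91×22.99 + 0.09×40.078 + 1.09×26.982 + 2.91×28.085 + 8×15.999 = 263.658 g/mol.
Each formula unit contains 0.91 Na, equivalent to 0.91/2 = 0.4550 mol Na2O.
M(Na2O) = 2×22.99 + 1×15.999 = 61.979 g/mol.
Mass of Na2O per formula unit = 0.4550 × 61.979 = 28.200 g.
Na2O wt% = 28.200 / 263.658 × 100 = 10.70%.

10.70 wt%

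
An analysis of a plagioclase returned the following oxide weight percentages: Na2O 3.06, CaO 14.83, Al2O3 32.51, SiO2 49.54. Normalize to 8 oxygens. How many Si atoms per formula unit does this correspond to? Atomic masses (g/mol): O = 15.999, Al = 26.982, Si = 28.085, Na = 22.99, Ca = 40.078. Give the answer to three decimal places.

3.06 wt% Na2O ÷ 61.979 g/mol = 0.04937 mol, giving 0.09874 Na and 0.04937 O.
14.83 wt% CaO ÷ 56.077 g/mol = 0.26446 mol, giving 0.26446 Ca and 0.26446 O.
32.51 wt% Al2O3 ÷ 101.961 g/mol = 0.31885 mol, giving 0.63770 Al and 0.95655 O.
49.54 wt% SiO2 ÷ 60.083 g/mol = 0.82453 mol, giving 0.82453 Si and 1.64906 O.
Oxygen sums to 2.91944; scaling by 8/2.91944 = 2.74025 puts the formula on 8 O.
Si: 0.82453 × 2.74025 = 2.259 atoms per formula unit.

2.259 Si apfu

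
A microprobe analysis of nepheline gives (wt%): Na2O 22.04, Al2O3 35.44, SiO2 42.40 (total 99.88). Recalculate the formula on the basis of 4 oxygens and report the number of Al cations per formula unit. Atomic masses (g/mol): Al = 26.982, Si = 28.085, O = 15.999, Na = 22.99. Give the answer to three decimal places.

0.990 Al apfu

22.04 wt% Na2O ÷ 61.979 g/mol = 0.35560 mol, giving 0.71120 Na and 0.35560 O.
35.44 wt% Al2O3 ÷ 101.961 g/mol = 0.34758 mol, giving 0.69516 Al and 1.04274 O.
42.40 wt% SiO2 ÷ 60.083 g/mol = 0.70569 mol, giving 0.70569 Si and 1.41138 O.
Oxygen sums to 2.80972; scaling by 4/2.80972 = 1.42363 puts the formula on 4 O.
Al: 0.69516 × 1.42363 = 0.990 atoms per formula unit.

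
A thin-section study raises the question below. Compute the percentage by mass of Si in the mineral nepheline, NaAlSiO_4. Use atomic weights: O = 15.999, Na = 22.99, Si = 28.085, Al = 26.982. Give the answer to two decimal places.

19.77 wt%

M(NaAlSiO_4) = 142.053 g/mol.
Si contributes 1 × 28.085 = 28.085 g per mole.
28.085/142.053 = 0.1977 → 19.77%.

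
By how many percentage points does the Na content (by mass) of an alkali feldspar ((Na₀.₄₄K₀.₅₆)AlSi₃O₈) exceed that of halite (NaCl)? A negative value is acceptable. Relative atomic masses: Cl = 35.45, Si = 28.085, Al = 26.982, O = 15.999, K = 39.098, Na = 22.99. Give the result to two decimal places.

-35.61 percentage points

M((Na₀.₄₄K₀.₅₆)AlSi₃O₈) = 271.239 g/mol, so wt% Na = 10.116/271.239 × 100 = 3.73%.
M(NaCl) = 58.440 g/mol, so wt% Na = 22.990/58.440 × 100 = 39.34%.
3.73 − 39.34 = -35.61 pp.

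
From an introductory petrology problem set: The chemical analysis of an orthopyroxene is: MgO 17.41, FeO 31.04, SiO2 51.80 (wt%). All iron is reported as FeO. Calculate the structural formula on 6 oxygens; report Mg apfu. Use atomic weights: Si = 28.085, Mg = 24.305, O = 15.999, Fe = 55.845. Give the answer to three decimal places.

1.001 Mg apfu

MgO (M=40.304): mol = 0.43197; Mg = 0.43197, O = 0.43197.
FeO (M=71.844): mol = 0.43205; Fe = 0.43205, O = 0.43205.
SiO2 (M=60.083): mol = 0.86214; Si = 0.86214, O = 1.72428.
ΣO = 2.58830; factor = 6/ΣO = 2.31812.
Mg apfu = 0.43197 × 2.31812 = 1.001.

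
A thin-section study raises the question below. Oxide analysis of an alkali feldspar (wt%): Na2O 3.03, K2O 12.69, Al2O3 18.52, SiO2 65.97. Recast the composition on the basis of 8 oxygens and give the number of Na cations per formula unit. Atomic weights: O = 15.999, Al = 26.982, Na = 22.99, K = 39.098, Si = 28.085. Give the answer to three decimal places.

0.267 Na apfu

Na2O (M=61.979): mol = 0.04889; Na = 0.09778, O = 0.04889.
K2O (M=94.195): mol = 0.13472; K = 0.26944, O = 0.13472.
Al2O3 (M=101.961): mol = 0.18164; Al = 0.36328, O = 0.54492.
SiO2 (M=60.083): mol = 1.09798; Si = 1.09798, O = 2.19596.
ΣO = 2.92449; factor = 8/ΣO = 2.73552.
Na apfu = 0.09778 × 2.73552 = 0.267.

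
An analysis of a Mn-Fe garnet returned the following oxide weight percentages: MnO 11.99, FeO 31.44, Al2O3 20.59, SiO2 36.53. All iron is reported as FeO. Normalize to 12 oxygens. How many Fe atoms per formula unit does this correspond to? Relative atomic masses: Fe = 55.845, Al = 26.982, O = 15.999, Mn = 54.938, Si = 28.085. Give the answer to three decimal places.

2.162 Fe apfu

MnO: 11.99/70.937 = 0.16902 mol → 0.16902 mol Mn, 0.16902 mol O.
FeO: 31.44/71.844 = 0.43761 mol → 0.43761 mol Fe, 0.43761 mol O.
Al2O3: 20.59/101.961 = 0.20194 mol → 0.40388 mol Al, 0.60582 mol O.
SiO2: 36.53/60.083 = 0.60799 mol → 0.60799 mol Si, 1.21598 mol O.
Total oxygen = 2.42843 mol. Normalization factor = 12/2.42843 = 4.94146.
Fe per 12 O = 0.43761 × 4.94146 = 2.162.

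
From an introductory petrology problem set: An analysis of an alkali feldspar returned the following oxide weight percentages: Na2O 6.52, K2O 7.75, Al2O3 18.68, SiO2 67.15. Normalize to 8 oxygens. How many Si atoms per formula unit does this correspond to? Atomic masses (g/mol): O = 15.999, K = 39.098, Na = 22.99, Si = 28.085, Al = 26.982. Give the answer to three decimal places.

3.008 Si apfu

Na2O (M=61.979): mol = 0.10520; Na = 0.21040, O = 0.10520.
K2O (M=94.195): mol = 0.08228; K = 0.16456, O = 0.08228.
Al2O3 (M=101.961): mol = 0.18321; Al = 0.36642, O = 0.54963.
SiO2 (M=60.083): mol = 1.11762; Si = 1.11762, O = 2.23524.
ΣO = 2.97235; factor = 8/ΣO = 2.69147.
Si apfu = 1.11762 × 2.69147 = 3.008.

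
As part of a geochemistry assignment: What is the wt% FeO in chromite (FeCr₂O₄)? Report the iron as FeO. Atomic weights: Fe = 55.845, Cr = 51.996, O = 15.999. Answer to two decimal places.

M(FeCr₂O₄) = 223.833 g/mol; M(FeO) = 71.844 g/mol.
Moles FeO per formula unit = 1 Fe ÷ 1 = 1.0000.
FeO fraction = (1.0000 × 71.844) / 223.833 = 71.844/223.833 = 0.3210.

32.10 wt%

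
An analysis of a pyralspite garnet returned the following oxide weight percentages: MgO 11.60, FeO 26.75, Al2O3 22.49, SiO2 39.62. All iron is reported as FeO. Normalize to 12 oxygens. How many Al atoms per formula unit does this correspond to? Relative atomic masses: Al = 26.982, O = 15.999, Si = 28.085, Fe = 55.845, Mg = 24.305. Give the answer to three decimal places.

MgO (M=40.304): mol = 0.28781; Mg = 0.28781, O = 0.28781.
FeO (M=71.844): mol = 0.37233; Fe = 0.37233, O = 0.37233.
Al2O3 (M=101.961): mol = 0.22057; Al = 0.44114, O = 0.66171.
SiO2 (M=60.083): mol = 0.65942; Si = 0.65942, O = 1.31884.
ΣO = 2.64069; factor = 12/ΣO = 4.54427.
Al apfu = 0.44114 × 4.54427 = 2.005.

2.005 Al apfu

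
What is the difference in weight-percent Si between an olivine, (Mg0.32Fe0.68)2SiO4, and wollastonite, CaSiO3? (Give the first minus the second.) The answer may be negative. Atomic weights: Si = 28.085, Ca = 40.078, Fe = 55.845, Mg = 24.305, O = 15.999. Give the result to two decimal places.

-8.88 percentage points

Si in (Mg0.32Fe0.68)2SiO4: molar mass 183.585 g/mol; 1×28.085 = 28.085 g → 15.30 wt%.
Si in CaSiO3: molar mass 116.160 g/mol; 1×28.085 = 28.085 g → 24.18 wt%.
Difference = 15.30 − 24.18 = -8.88 percentage points.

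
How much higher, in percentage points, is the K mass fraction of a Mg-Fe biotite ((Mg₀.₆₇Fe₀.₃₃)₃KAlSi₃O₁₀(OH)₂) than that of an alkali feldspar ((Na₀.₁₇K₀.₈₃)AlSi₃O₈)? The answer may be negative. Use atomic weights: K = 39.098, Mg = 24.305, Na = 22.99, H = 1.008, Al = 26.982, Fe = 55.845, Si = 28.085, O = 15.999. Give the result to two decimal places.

-3.06 percentage points

M((Mg₀.₆₇Fe₀.₃₃)₃KAlSi₃O₁₀(OH)₂) = 448.479 g/mol, so wt% K = 39.098/448.479 × 100 = 8.72%.
M((Na₀.₁₇K₀.₈₃)AlSi₃O₈) = 275.589 g/mol, so wt% K = 32.451/275.589 × 100 = 11.78%.
8.72 − 11.78 = -3.06 pp.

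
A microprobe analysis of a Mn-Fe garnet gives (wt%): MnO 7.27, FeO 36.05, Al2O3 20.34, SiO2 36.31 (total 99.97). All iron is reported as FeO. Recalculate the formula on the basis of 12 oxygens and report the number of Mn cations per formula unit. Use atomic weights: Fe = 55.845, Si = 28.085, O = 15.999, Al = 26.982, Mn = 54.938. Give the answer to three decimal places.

MnO (M=70.937): mol = 0.10249; Mn = 0.10249, O = 0.10249.
FeO (M=71.844): mol = 0.50178; Fe = 0.50178, O = 0.50178.
Al2O3 (M=101.961): mol = 0.19949; Al = 0.39898, O = 0.59847.
SiO2 (M=60.083): mol = 0.60433; Si = 0.60433, O = 1.20866.
ΣO = 2.41140; factor = 12/ΣO = 4.97636.
Mn apfu = 0.10249 × 4.97636 = 0.510.

0.510 Mn apfu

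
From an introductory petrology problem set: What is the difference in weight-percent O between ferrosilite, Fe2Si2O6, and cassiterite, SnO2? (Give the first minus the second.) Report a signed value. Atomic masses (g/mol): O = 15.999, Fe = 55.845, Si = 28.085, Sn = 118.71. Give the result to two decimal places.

M(Fe2Si2O6) = 263.854 g/mol, so wt% O = 95.994/263.854 × 100 = 36.38%.
M(SnO2) = 150.708 g/mol, so wt% O = 31.998/150.708 × 100 = 21.23%.
36.38 − 21.23 = 15.15 pp.

15.15 percentage points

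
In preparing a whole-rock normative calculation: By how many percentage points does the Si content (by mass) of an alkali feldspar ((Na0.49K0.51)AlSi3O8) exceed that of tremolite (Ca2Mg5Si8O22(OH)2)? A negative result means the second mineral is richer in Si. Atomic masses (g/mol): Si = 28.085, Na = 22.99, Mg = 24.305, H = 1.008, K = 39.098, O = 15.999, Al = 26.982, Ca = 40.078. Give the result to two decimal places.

M((Na0.49K0.51)AlSi3O8) = 270.434 g/mol, so wt% Si = 84.255/270.434 × 100 = 31.16%.
M(Ca2Mg5Si8O22(OH)2) = 812.353 g/mol, so wt% Si = 224.680/812.353 × 100 = 27.66%.
31.16 − 27.66 = 3.50 pp.

3.50 percentage points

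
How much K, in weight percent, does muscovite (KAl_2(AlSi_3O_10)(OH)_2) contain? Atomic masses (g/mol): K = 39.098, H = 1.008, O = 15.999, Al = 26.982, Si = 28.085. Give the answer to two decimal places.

9.82 weight percent

Formula mass = 1*39.098 + 3*26.982 + 3*28.085 + 12*15.999 + 2*1.008 = 398.303 g/mol, of which 39.098 g is K.
So K makes up 39.098/398.303 = 0.0982 of the mass, i.e. 9.82%.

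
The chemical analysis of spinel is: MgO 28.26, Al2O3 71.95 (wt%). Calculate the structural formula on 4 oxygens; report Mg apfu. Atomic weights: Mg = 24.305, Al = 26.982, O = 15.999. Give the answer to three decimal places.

0.995 Mg apfu

MgO: 28.26/40.304 = 0.70117 mol → 0.70117 mol Mg, 0.70117 mol O.
Al2O3: 71.95/101.961 = 0.70566 mol → 1.41132 mol Al, 2.11698 mol O.
Total oxygen = 2.81815 mol. Normalization factor = 4/2.81815 = 1.41937.
Mg per 4 O = 0.70117 × 1.41937 = 0.995.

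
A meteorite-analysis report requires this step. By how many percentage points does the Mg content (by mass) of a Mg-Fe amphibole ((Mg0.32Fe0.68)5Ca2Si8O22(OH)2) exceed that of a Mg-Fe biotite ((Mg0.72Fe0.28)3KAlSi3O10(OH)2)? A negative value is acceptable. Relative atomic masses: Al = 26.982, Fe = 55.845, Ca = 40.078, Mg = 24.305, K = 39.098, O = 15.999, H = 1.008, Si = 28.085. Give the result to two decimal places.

Mg in (Mg0.32Fe0.68)5Ca2Si8O22(OH)2: molar mass 919.589 g/mol; 1.60×24.305 = 38.888 g → 4.23 wt%.
Mg in (Mg0.72Fe0.28)3KAlSi3O10(OH)2: molar mass 443.748 g/mol; 2.16×24.305 = 52.499 g → 11.83 wt%.
Difference = 4.23 − 11.83 = -7.60 percentage points.

-7.60 percentage points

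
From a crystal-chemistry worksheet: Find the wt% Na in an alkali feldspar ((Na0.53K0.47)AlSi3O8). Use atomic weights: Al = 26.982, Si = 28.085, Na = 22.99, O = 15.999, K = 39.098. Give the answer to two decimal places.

4.52 wt%

Molar mass of (Na0.53K0.47)AlSi3O8: 0.53×22.99 + 0.47×39.098 + 1×26.982 + 3×28.085 + 8×15.999 = 269.790 g/mol.
Mass of Na per formula unit: 0.53 × 22.99 = 12.185 g.
Weight fraction Na = 12.185 / 269.790 = 0.0452.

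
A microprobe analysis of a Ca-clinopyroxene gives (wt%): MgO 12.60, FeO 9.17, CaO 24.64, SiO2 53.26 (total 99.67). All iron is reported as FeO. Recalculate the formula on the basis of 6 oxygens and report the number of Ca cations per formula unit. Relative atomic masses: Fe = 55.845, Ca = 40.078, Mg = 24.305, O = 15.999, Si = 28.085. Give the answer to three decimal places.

MgO (M=40.304): mol = 0.31262; Mg = 0.31262, O = 0.31262.
FeO (M=71.844): mol = 0.12764; Fe = 0.12764, O = 0.12764.
CaO (M=56.077): mol = 0.43940; Ca = 0.43940, O = 0.43940.
SiO2 (M=60.083): mol = 0.88644; Si = 0.88644, O = 1.77288.
ΣO = 2.65254; factor = 6/ΣO = 2.26198.
Ca apfu = 0.43940 × 2.26198 = 0.994.

0.994 Ca apfu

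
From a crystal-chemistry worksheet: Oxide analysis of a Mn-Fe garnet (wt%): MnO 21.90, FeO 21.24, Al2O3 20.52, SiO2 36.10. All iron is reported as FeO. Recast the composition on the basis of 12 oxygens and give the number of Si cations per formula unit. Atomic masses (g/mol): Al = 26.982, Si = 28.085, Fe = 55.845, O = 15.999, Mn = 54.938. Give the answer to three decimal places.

21.90 wt% MnO ÷ 70.937 g/mol = 0.30872 mol, giving 0.30872 Mn and 0.30872 O.
21.24 wt% FeO ÷ 71.844 g/mol = 0.29564 mol, giving 0.29564 Fe and 0.29564 O.
20.52 wt% Al2O3 ÷ 101.961 g/mol = 0.20125 mol, giving 0.40250 Al and 0.60375 O.
36.10 wt% SiO2 ÷ 60.083 g/mol = 0.60084 mol, giving 0.60084 Si and 1.20168 O.
Oxygen sums to 2.40979; scaling by 12/2.40979 = 4.97969 puts the formula on 12 O.
Si: 0.60084 × 4.97969 = 2.992 atoms per formula unit.

2.992 Si apfu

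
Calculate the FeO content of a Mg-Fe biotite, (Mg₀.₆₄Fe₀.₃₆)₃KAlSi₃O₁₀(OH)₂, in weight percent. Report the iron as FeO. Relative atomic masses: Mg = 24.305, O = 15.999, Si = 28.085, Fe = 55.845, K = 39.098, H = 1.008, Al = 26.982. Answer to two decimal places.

M((Mg₀.₆₄Fe₀.₃₆)₃KAlSi₃O₁₀(OH)₂) = 451.317 g/mol; M(FeO) = 71.844 g/mol.
Moles FeO per formula unit = 1.08 Fe ÷ 1 = 1.0800.
FeO fraction = (1.0800 × 71.844) / 451.317 = 77.592/451.317 = 0.1719.

17.19 wt%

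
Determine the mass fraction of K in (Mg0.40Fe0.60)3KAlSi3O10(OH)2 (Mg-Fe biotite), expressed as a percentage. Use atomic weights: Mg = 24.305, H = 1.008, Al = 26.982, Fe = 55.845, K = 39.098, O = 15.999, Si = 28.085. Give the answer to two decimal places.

Molar mass of (Mg0.40Fe0.60)3KAlSi3O10(OH)2: 1.20·24.305 + 1.80·55.845 + 1·39.098 + 1·26.982 + 3·28.085 + 12·15.999 + 2·1.008 = 474.026 g/mol.
Mass of K per formula unit: 1 × 39.098 = 39.098 g.
Weight fraction K = 39.098 / 474.026 = 0.0825.

8.25 wt%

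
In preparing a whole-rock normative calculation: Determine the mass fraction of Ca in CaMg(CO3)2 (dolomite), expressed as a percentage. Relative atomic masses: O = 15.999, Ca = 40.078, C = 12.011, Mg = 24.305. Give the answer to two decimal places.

21.73 weight percent

Molar mass of CaMg(CO3)2: 1×40.078 + 1×24.305 + 2×12.011 + 6×15.999 = 184.399 g/mol.
Mass of Ca per formula unit: 1 × 40.078 = 40.078 g.
Weight fraction Ca = 40.078 / 184.399 = 0.2173.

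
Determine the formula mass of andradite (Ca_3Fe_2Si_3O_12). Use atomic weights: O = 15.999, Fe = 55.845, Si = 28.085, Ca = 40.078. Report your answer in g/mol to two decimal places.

508.17 g/mol

Ca: 3 × 40.078 = 120.2340
Fe: 2 × 55.845 = 111.6900
Si: 3 × 28.085 = 84.2550
O: 12 × 15.999 = 191.9880
Summing the contributions gives the formula mass.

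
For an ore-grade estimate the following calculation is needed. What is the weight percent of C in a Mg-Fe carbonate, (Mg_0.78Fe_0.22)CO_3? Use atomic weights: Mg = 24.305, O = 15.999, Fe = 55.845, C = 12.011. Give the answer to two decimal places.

13.16 weight percent

M((Mg_0.78Fe_0.22)CO_3) = 91.252 g/mol.
C contributes 1 × 12.011 = 12.011 g per mole.
12.011/91.252 = 0.1316 → 13.16%.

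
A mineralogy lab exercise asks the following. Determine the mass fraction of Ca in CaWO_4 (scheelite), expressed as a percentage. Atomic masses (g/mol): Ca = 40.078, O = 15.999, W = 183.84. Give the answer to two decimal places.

Molar mass of CaWO_4: 1*40.078 + 1*183.84 + 4*15.999 = 287.914 g/mol.
Mass of Ca per formula unit: 1 × 40.078 = 40.078 g.
Weight fraction Ca = 40.078 / 287.914 = 0.1392.

13.92 mass %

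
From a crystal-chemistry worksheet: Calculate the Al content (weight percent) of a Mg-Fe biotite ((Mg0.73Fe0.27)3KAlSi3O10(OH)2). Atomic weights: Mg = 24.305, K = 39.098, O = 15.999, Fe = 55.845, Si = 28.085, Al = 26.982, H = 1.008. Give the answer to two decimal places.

6.09 weight percent

Formula mass = 2.19·24.305 + 0.81·55.845 + 1·39.098 + 1·26.982 + 3·28.085 + 12·15.999 + 2·1.008 = 442.801 g/mol, of which 26.982 g is Al.
So Al makes up 26.982/442.801 = 0.0609 of the mass, i.e. 6.09%.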